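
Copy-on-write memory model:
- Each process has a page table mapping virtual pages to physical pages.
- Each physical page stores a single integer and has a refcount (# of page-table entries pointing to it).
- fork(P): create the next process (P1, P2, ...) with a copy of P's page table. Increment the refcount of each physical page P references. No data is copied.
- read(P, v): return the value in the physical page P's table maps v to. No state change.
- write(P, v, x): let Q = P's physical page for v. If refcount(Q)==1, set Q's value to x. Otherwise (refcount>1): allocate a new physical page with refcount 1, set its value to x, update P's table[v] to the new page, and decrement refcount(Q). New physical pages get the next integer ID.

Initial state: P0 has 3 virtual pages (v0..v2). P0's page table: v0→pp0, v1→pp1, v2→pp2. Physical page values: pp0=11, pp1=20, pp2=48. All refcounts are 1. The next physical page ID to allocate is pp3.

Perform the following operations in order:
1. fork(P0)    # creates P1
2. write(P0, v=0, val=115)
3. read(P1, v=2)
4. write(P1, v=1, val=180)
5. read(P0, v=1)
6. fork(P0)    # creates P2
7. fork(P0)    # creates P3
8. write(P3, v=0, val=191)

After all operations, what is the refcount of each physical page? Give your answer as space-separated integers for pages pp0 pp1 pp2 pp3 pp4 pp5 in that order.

Answer: 1 3 4 2 1 1

Derivation:
Op 1: fork(P0) -> P1. 3 ppages; refcounts: pp0:2 pp1:2 pp2:2
Op 2: write(P0, v0, 115). refcount(pp0)=2>1 -> COPY to pp3. 4 ppages; refcounts: pp0:1 pp1:2 pp2:2 pp3:1
Op 3: read(P1, v2) -> 48. No state change.
Op 4: write(P1, v1, 180). refcount(pp1)=2>1 -> COPY to pp4. 5 ppages; refcounts: pp0:1 pp1:1 pp2:2 pp3:1 pp4:1
Op 5: read(P0, v1) -> 20. No state change.
Op 6: fork(P0) -> P2. 5 ppages; refcounts: pp0:1 pp1:2 pp2:3 pp3:2 pp4:1
Op 7: fork(P0) -> P3. 5 ppages; refcounts: pp0:1 pp1:3 pp2:4 pp3:3 pp4:1
Op 8: write(P3, v0, 191). refcount(pp3)=3>1 -> COPY to pp5. 6 ppages; refcounts: pp0:1 pp1:3 pp2:4 pp3:2 pp4:1 pp5:1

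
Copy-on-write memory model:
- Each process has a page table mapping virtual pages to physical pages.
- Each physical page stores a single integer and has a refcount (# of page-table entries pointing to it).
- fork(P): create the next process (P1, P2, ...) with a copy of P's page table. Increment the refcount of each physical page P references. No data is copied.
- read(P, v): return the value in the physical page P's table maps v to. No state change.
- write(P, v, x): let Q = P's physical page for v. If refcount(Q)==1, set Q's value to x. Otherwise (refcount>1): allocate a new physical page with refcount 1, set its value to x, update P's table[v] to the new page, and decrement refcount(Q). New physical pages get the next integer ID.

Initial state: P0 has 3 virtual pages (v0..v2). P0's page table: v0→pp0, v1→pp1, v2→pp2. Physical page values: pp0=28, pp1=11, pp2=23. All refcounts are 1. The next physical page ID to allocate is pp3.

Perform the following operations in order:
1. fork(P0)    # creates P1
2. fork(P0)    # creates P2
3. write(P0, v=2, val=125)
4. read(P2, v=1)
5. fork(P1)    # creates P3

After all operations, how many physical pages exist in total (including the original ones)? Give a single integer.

Op 1: fork(P0) -> P1. 3 ppages; refcounts: pp0:2 pp1:2 pp2:2
Op 2: fork(P0) -> P2. 3 ppages; refcounts: pp0:3 pp1:3 pp2:3
Op 3: write(P0, v2, 125). refcount(pp2)=3>1 -> COPY to pp3. 4 ppages; refcounts: pp0:3 pp1:3 pp2:2 pp3:1
Op 4: read(P2, v1) -> 11. No state change.
Op 5: fork(P1) -> P3. 4 ppages; refcounts: pp0:4 pp1:4 pp2:3 pp3:1

Answer: 4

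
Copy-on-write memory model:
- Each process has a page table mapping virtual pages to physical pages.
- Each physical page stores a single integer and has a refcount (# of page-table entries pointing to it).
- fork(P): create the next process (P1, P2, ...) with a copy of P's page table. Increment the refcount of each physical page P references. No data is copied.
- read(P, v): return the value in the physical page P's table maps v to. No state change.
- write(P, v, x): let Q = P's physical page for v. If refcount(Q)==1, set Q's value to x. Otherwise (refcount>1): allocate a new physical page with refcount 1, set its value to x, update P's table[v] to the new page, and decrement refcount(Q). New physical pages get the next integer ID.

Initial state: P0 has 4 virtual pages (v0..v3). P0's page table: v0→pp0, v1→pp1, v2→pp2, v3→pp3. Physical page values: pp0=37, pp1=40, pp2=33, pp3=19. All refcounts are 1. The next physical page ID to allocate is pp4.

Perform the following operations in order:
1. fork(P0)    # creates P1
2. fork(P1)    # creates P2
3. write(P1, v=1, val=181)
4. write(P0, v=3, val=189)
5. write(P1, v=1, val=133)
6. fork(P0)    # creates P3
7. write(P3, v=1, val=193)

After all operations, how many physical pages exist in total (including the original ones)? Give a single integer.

Answer: 7

Derivation:
Op 1: fork(P0) -> P1. 4 ppages; refcounts: pp0:2 pp1:2 pp2:2 pp3:2
Op 2: fork(P1) -> P2. 4 ppages; refcounts: pp0:3 pp1:3 pp2:3 pp3:3
Op 3: write(P1, v1, 181). refcount(pp1)=3>1 -> COPY to pp4. 5 ppages; refcounts: pp0:3 pp1:2 pp2:3 pp3:3 pp4:1
Op 4: write(P0, v3, 189). refcount(pp3)=3>1 -> COPY to pp5. 6 ppages; refcounts: pp0:3 pp1:2 pp2:3 pp3:2 pp4:1 pp5:1
Op 5: write(P1, v1, 133). refcount(pp4)=1 -> write in place. 6 ppages; refcounts: pp0:3 pp1:2 pp2:3 pp3:2 pp4:1 pp5:1
Op 6: fork(P0) -> P3. 6 ppages; refcounts: pp0:4 pp1:3 pp2:4 pp3:2 pp4:1 pp5:2
Op 7: write(P3, v1, 193). refcount(pp1)=3>1 -> COPY to pp6. 7 ppages; refcounts: pp0:4 pp1:2 pp2:4 pp3:2 pp4:1 pp5:2 pp6:1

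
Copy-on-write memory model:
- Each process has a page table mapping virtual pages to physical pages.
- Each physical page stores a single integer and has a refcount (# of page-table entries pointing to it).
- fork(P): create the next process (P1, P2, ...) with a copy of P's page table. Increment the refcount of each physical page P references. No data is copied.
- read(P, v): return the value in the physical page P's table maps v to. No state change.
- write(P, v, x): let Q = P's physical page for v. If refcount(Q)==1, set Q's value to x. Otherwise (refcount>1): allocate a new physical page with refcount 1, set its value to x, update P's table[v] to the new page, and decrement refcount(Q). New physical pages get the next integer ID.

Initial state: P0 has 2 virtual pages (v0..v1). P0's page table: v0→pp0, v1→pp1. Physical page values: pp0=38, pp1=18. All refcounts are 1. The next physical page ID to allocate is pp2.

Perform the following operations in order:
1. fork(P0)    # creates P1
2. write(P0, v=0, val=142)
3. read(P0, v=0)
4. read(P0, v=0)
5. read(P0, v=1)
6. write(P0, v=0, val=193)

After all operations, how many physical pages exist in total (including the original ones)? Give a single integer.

Op 1: fork(P0) -> P1. 2 ppages; refcounts: pp0:2 pp1:2
Op 2: write(P0, v0, 142). refcount(pp0)=2>1 -> COPY to pp2. 3 ppages; refcounts: pp0:1 pp1:2 pp2:1
Op 3: read(P0, v0) -> 142. No state change.
Op 4: read(P0, v0) -> 142. No state change.
Op 5: read(P0, v1) -> 18. No state change.
Op 6: write(P0, v0, 193). refcount(pp2)=1 -> write in place. 3 ppages; refcounts: pp0:1 pp1:2 pp2:1

Answer: 3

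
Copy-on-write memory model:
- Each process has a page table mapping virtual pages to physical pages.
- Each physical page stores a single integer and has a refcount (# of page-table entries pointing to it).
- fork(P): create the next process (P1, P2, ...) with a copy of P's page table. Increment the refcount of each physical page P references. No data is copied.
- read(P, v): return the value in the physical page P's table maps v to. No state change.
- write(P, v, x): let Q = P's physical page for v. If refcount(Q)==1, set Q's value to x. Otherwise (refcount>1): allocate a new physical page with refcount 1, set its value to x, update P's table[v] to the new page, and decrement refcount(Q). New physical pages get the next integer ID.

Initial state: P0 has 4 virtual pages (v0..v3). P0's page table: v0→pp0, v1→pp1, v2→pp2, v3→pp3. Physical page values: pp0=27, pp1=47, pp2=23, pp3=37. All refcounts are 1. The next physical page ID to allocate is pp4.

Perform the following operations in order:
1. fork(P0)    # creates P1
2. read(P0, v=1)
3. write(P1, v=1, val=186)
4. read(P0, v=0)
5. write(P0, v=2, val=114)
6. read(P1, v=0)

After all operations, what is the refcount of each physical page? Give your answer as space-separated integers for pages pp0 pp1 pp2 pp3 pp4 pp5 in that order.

Op 1: fork(P0) -> P1. 4 ppages; refcounts: pp0:2 pp1:2 pp2:2 pp3:2
Op 2: read(P0, v1) -> 47. No state change.
Op 3: write(P1, v1, 186). refcount(pp1)=2>1 -> COPY to pp4. 5 ppages; refcounts: pp0:2 pp1:1 pp2:2 pp3:2 pp4:1
Op 4: read(P0, v0) -> 27. No state change.
Op 5: write(P0, v2, 114). refcount(pp2)=2>1 -> COPY to pp5. 6 ppages; refcounts: pp0:2 pp1:1 pp2:1 pp3:2 pp4:1 pp5:1
Op 6: read(P1, v0) -> 27. No state change.

Answer: 2 1 1 2 1 1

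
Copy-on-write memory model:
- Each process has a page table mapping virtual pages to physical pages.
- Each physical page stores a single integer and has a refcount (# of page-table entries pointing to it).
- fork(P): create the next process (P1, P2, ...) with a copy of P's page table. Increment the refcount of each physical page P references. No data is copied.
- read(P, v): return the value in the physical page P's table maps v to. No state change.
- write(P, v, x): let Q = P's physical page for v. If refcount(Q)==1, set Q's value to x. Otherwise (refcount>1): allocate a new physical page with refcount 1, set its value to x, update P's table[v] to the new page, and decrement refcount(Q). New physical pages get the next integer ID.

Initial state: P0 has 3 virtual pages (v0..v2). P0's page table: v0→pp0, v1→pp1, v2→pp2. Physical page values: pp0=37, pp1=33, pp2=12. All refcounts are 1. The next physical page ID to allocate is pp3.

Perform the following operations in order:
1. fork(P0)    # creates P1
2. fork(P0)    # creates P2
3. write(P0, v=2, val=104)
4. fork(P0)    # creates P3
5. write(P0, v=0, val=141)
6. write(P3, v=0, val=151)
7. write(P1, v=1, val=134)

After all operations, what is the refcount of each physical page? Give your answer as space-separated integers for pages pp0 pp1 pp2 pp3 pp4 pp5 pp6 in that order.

Op 1: fork(P0) -> P1. 3 ppages; refcounts: pp0:2 pp1:2 pp2:2
Op 2: fork(P0) -> P2. 3 ppages; refcounts: pp0:3 pp1:3 pp2:3
Op 3: write(P0, v2, 104). refcount(pp2)=3>1 -> COPY to pp3. 4 ppages; refcounts: pp0:3 pp1:3 pp2:2 pp3:1
Op 4: fork(P0) -> P3. 4 ppages; refcounts: pp0:4 pp1:4 pp2:2 pp3:2
Op 5: write(P0, v0, 141). refcount(pp0)=4>1 -> COPY to pp4. 5 ppages; refcounts: pp0:3 pp1:4 pp2:2 pp3:2 pp4:1
Op 6: write(P3, v0, 151). refcount(pp0)=3>1 -> COPY to pp5. 6 ppages; refcounts: pp0:2 pp1:4 pp2:2 pp3:2 pp4:1 pp5:1
Op 7: write(P1, v1, 134). refcount(pp1)=4>1 -> COPY to pp6. 7 ppages; refcounts: pp0:2 pp1:3 pp2:2 pp3:2 pp4:1 pp5:1 pp6:1

Answer: 2 3 2 2 1 1 1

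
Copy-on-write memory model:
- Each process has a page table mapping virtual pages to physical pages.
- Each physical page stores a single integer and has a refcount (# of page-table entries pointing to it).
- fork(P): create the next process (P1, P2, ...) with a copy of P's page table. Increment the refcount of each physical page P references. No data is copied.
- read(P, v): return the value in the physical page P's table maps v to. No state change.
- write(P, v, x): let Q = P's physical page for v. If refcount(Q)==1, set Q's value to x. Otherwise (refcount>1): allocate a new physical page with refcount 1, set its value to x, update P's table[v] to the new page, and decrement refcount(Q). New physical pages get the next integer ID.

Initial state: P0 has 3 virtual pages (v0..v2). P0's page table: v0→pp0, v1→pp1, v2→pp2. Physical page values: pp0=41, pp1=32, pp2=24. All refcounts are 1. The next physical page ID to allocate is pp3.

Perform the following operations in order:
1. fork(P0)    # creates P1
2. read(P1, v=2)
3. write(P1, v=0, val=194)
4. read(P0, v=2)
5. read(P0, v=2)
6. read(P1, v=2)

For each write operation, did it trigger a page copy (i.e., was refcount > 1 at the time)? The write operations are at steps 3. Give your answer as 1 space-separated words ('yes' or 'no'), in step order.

Op 1: fork(P0) -> P1. 3 ppages; refcounts: pp0:2 pp1:2 pp2:2
Op 2: read(P1, v2) -> 24. No state change.
Op 3: write(P1, v0, 194). refcount(pp0)=2>1 -> COPY to pp3. 4 ppages; refcounts: pp0:1 pp1:2 pp2:2 pp3:1
Op 4: read(P0, v2) -> 24. No state change.
Op 5: read(P0, v2) -> 24. No state change.
Op 6: read(P1, v2) -> 24. No state change.

yes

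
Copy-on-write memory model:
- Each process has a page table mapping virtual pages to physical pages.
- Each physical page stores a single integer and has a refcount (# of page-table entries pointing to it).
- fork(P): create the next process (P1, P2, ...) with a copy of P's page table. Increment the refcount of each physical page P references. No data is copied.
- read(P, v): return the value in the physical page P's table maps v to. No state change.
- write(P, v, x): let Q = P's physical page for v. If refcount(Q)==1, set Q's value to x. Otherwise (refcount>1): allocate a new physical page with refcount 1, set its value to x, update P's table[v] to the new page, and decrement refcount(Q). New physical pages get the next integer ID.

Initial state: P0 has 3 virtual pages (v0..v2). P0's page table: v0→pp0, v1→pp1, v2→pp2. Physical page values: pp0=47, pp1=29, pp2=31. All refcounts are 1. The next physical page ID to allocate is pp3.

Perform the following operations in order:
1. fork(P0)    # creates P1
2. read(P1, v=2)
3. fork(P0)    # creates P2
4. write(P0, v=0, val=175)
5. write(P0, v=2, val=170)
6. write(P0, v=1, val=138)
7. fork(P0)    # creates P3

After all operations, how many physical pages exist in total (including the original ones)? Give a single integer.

Answer: 6

Derivation:
Op 1: fork(P0) -> P1. 3 ppages; refcounts: pp0:2 pp1:2 pp2:2
Op 2: read(P1, v2) -> 31. No state change.
Op 3: fork(P0) -> P2. 3 ppages; refcounts: pp0:3 pp1:3 pp2:3
Op 4: write(P0, v0, 175). refcount(pp0)=3>1 -> COPY to pp3. 4 ppages; refcounts: pp0:2 pp1:3 pp2:3 pp3:1
Op 5: write(P0, v2, 170). refcount(pp2)=3>1 -> COPY to pp4. 5 ppages; refcounts: pp0:2 pp1:3 pp2:2 pp3:1 pp4:1
Op 6: write(P0, v1, 138). refcount(pp1)=3>1 -> COPY to pp5. 6 ppages; refcounts: pp0:2 pp1:2 pp2:2 pp3:1 pp4:1 pp5:1
Op 7: fork(P0) -> P3. 6 ppages; refcounts: pp0:2 pp1:2 pp2:2 pp3:2 pp4:2 pp5:2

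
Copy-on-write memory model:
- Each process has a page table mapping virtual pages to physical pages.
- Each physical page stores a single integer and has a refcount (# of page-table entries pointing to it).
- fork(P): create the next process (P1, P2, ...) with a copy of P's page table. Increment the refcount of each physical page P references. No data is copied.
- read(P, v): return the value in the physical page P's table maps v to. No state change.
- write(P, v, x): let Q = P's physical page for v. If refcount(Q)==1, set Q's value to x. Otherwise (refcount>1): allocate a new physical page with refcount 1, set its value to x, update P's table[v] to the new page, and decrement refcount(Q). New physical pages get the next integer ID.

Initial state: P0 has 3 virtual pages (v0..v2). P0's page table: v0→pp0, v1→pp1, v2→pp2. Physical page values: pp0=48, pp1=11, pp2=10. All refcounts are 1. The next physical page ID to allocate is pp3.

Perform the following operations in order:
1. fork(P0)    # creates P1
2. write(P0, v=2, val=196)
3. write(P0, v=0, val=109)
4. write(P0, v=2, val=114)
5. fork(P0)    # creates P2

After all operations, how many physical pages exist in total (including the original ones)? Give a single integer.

Op 1: fork(P0) -> P1. 3 ppages; refcounts: pp0:2 pp1:2 pp2:2
Op 2: write(P0, v2, 196). refcount(pp2)=2>1 -> COPY to pp3. 4 ppages; refcounts: pp0:2 pp1:2 pp2:1 pp3:1
Op 3: write(P0, v0, 109). refcount(pp0)=2>1 -> COPY to pp4. 5 ppages; refcounts: pp0:1 pp1:2 pp2:1 pp3:1 pp4:1
Op 4: write(P0, v2, 114). refcount(pp3)=1 -> write in place. 5 ppages; refcounts: pp0:1 pp1:2 pp2:1 pp3:1 pp4:1
Op 5: fork(P0) -> P2. 5 ppages; refcounts: pp0:1 pp1:3 pp2:1 pp3:2 pp4:2

Answer: 5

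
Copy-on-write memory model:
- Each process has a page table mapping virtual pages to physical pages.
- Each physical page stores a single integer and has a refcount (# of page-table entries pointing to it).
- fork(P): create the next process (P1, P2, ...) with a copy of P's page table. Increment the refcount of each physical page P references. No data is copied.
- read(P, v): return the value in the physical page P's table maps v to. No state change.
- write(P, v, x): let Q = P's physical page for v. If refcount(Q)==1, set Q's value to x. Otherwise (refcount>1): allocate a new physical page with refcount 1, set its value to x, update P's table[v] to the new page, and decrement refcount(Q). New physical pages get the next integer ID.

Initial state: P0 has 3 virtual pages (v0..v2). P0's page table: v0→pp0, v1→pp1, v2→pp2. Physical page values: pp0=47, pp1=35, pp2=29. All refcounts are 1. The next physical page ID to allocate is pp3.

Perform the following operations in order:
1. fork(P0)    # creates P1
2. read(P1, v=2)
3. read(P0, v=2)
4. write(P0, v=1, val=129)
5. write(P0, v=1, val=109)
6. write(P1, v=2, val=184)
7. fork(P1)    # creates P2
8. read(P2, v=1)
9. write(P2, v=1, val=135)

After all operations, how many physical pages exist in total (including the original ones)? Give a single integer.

Answer: 6

Derivation:
Op 1: fork(P0) -> P1. 3 ppages; refcounts: pp0:2 pp1:2 pp2:2
Op 2: read(P1, v2) -> 29. No state change.
Op 3: read(P0, v2) -> 29. No state change.
Op 4: write(P0, v1, 129). refcount(pp1)=2>1 -> COPY to pp3. 4 ppages; refcounts: pp0:2 pp1:1 pp2:2 pp3:1
Op 5: write(P0, v1, 109). refcount(pp3)=1 -> write in place. 4 ppages; refcounts: pp0:2 pp1:1 pp2:2 pp3:1
Op 6: write(P1, v2, 184). refcount(pp2)=2>1 -> COPY to pp4. 5 ppages; refcounts: pp0:2 pp1:1 pp2:1 pp3:1 pp4:1
Op 7: fork(P1) -> P2. 5 ppages; refcounts: pp0:3 pp1:2 pp2:1 pp3:1 pp4:2
Op 8: read(P2, v1) -> 35. No state change.
Op 9: write(P2, v1, 135). refcount(pp1)=2>1 -> COPY to pp5. 6 ppages; refcounts: pp0:3 pp1:1 pp2:1 pp3:1 pp4:2 pp5:1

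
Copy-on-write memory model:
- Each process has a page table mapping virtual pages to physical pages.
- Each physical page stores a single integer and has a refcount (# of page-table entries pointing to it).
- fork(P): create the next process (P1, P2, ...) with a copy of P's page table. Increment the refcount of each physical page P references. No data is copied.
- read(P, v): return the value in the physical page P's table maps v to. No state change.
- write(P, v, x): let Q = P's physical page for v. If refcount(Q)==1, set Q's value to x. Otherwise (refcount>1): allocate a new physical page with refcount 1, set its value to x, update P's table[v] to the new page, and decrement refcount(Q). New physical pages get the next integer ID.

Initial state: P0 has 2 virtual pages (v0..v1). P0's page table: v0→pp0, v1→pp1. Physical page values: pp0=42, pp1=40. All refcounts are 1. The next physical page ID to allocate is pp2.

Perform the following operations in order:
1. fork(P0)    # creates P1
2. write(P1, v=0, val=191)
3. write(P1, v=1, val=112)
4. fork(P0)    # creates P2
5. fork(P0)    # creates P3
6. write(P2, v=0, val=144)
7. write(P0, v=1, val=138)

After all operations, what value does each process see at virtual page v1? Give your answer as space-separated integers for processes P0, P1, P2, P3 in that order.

Answer: 138 112 40 40

Derivation:
Op 1: fork(P0) -> P1. 2 ppages; refcounts: pp0:2 pp1:2
Op 2: write(P1, v0, 191). refcount(pp0)=2>1 -> COPY to pp2. 3 ppages; refcounts: pp0:1 pp1:2 pp2:1
Op 3: write(P1, v1, 112). refcount(pp1)=2>1 -> COPY to pp3. 4 ppages; refcounts: pp0:1 pp1:1 pp2:1 pp3:1
Op 4: fork(P0) -> P2. 4 ppages; refcounts: pp0:2 pp1:2 pp2:1 pp3:1
Op 5: fork(P0) -> P3. 4 ppages; refcounts: pp0:3 pp1:3 pp2:1 pp3:1
Op 6: write(P2, v0, 144). refcount(pp0)=3>1 -> COPY to pp4. 5 ppages; refcounts: pp0:2 pp1:3 pp2:1 pp3:1 pp4:1
Op 7: write(P0, v1, 138). refcount(pp1)=3>1 -> COPY to pp5. 6 ppages; refcounts: pp0:2 pp1:2 pp2:1 pp3:1 pp4:1 pp5:1
P0: v1 -> pp5 = 138
P1: v1 -> pp3 = 112
P2: v1 -> pp1 = 40
P3: v1 -> pp1 = 40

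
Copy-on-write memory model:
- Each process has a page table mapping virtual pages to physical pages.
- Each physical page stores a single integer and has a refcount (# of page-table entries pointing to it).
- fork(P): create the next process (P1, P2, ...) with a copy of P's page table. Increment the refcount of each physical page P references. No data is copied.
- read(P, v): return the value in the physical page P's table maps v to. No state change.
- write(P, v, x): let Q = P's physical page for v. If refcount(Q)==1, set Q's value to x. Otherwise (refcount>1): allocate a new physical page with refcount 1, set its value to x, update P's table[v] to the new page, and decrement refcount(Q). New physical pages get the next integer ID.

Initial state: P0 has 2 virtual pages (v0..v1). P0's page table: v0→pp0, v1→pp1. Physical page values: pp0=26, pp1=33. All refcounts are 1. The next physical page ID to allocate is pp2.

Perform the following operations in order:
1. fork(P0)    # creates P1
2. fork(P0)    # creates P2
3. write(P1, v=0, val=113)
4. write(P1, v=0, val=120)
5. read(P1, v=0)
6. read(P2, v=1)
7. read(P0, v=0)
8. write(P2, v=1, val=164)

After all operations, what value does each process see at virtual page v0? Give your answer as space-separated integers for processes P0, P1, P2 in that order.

Answer: 26 120 26

Derivation:
Op 1: fork(P0) -> P1. 2 ppages; refcounts: pp0:2 pp1:2
Op 2: fork(P0) -> P2. 2 ppages; refcounts: pp0:3 pp1:3
Op 3: write(P1, v0, 113). refcount(pp0)=3>1 -> COPY to pp2. 3 ppages; refcounts: pp0:2 pp1:3 pp2:1
Op 4: write(P1, v0, 120). refcount(pp2)=1 -> write in place. 3 ppages; refcounts: pp0:2 pp1:3 pp2:1
Op 5: read(P1, v0) -> 120. No state change.
Op 6: read(P2, v1) -> 33. No state change.
Op 7: read(P0, v0) -> 26. No state change.
Op 8: write(P2, v1, 164). refcount(pp1)=3>1 -> COPY to pp3. 4 ppages; refcounts: pp0:2 pp1:2 pp2:1 pp3:1
P0: v0 -> pp0 = 26
P1: v0 -> pp2 = 120
P2: v0 -> pp0 = 26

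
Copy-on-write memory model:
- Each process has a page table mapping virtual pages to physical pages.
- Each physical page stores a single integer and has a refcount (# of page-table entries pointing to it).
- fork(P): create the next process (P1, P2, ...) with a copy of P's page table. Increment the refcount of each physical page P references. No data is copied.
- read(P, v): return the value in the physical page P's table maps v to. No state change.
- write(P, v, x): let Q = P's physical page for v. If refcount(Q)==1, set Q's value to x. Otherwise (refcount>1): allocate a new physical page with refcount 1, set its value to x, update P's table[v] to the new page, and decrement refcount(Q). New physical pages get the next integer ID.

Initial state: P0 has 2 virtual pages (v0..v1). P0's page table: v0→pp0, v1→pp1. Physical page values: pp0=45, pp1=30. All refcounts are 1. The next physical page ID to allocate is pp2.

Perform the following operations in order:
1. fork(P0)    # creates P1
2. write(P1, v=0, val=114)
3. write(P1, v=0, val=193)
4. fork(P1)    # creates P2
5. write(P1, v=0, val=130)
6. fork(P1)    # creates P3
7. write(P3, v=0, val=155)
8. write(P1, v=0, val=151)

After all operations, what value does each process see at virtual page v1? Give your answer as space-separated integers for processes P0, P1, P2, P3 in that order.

Op 1: fork(P0) -> P1. 2 ppages; refcounts: pp0:2 pp1:2
Op 2: write(P1, v0, 114). refcount(pp0)=2>1 -> COPY to pp2. 3 ppages; refcounts: pp0:1 pp1:2 pp2:1
Op 3: write(P1, v0, 193). refcount(pp2)=1 -> write in place. 3 ppages; refcounts: pp0:1 pp1:2 pp2:1
Op 4: fork(P1) -> P2. 3 ppages; refcounts: pp0:1 pp1:3 pp2:2
Op 5: write(P1, v0, 130). refcount(pp2)=2>1 -> COPY to pp3. 4 ppages; refcounts: pp0:1 pp1:3 pp2:1 pp3:1
Op 6: fork(P1) -> P3. 4 ppages; refcounts: pp0:1 pp1:4 pp2:1 pp3:2
Op 7: write(P3, v0, 155). refcount(pp3)=2>1 -> COPY to pp4. 5 ppages; refcounts: pp0:1 pp1:4 pp2:1 pp3:1 pp4:1
Op 8: write(P1, v0, 151). refcount(pp3)=1 -> write in place. 5 ppages; refcounts: pp0:1 pp1:4 pp2:1 pp3:1 pp4:1
P0: v1 -> pp1 = 30
P1: v1 -> pp1 = 30
P2: v1 -> pp1 = 30
P3: v1 -> pp1 = 30

Answer: 30 30 30 30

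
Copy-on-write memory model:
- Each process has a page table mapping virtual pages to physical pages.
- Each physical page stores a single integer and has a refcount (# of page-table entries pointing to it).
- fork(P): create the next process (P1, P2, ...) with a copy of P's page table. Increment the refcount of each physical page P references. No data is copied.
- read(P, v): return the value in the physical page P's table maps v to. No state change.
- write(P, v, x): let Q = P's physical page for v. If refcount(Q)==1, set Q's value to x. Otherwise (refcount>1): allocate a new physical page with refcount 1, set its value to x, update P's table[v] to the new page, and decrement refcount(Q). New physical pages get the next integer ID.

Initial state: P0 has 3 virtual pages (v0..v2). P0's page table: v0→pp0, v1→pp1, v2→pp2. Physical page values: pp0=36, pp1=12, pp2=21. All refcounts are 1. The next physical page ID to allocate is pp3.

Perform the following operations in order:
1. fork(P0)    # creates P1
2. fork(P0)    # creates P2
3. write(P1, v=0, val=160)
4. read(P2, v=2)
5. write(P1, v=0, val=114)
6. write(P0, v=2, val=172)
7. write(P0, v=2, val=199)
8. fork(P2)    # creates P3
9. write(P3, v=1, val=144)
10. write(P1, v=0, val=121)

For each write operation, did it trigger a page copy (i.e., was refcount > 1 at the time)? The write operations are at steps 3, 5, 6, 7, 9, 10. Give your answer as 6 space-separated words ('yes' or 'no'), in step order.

Op 1: fork(P0) -> P1. 3 ppages; refcounts: pp0:2 pp1:2 pp2:2
Op 2: fork(P0) -> P2. 3 ppages; refcounts: pp0:3 pp1:3 pp2:3
Op 3: write(P1, v0, 160). refcount(pp0)=3>1 -> COPY to pp3. 4 ppages; refcounts: pp0:2 pp1:3 pp2:3 pp3:1
Op 4: read(P2, v2) -> 21. No state change.
Op 5: write(P1, v0, 114). refcount(pp3)=1 -> write in place. 4 ppages; refcounts: pp0:2 pp1:3 pp2:3 pp3:1
Op 6: write(P0, v2, 172). refcount(pp2)=3>1 -> COPY to pp4. 5 ppages; refcounts: pp0:2 pp1:3 pp2:2 pp3:1 pp4:1
Op 7: write(P0, v2, 199). refcount(pp4)=1 -> write in place. 5 ppages; refcounts: pp0:2 pp1:3 pp2:2 pp3:1 pp4:1
Op 8: fork(P2) -> P3. 5 ppages; refcounts: pp0:3 pp1:4 pp2:3 pp3:1 pp4:1
Op 9: write(P3, v1, 144). refcount(pp1)=4>1 -> COPY to pp5. 6 ppages; refcounts: pp0:3 pp1:3 pp2:3 pp3:1 pp4:1 pp5:1
Op 10: write(P1, v0, 121). refcount(pp3)=1 -> write in place. 6 ppages; refcounts: pp0:3 pp1:3 pp2:3 pp3:1 pp4:1 pp5:1

yes no yes no yes no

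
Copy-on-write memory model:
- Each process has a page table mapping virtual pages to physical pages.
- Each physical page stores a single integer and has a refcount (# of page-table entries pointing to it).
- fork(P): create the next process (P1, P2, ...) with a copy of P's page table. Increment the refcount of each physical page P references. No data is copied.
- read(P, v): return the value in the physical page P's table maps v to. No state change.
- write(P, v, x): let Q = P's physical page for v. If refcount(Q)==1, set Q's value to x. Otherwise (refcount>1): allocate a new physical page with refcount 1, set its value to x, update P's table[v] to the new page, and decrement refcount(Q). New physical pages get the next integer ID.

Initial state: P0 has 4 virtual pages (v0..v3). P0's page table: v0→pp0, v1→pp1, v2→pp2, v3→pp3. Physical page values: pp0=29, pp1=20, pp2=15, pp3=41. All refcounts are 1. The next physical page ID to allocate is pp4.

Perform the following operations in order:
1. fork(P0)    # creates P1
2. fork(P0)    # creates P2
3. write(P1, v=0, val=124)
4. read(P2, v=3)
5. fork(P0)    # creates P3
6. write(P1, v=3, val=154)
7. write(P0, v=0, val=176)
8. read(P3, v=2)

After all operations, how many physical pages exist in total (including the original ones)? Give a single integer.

Answer: 7

Derivation:
Op 1: fork(P0) -> P1. 4 ppages; refcounts: pp0:2 pp1:2 pp2:2 pp3:2
Op 2: fork(P0) -> P2. 4 ppages; refcounts: pp0:3 pp1:3 pp2:3 pp3:3
Op 3: write(P1, v0, 124). refcount(pp0)=3>1 -> COPY to pp4. 5 ppages; refcounts: pp0:2 pp1:3 pp2:3 pp3:3 pp4:1
Op 4: read(P2, v3) -> 41. No state change.
Op 5: fork(P0) -> P3. 5 ppages; refcounts: pp0:3 pp1:4 pp2:4 pp3:4 pp4:1
Op 6: write(P1, v3, 154). refcount(pp3)=4>1 -> COPY to pp5. 6 ppages; refcounts: pp0:3 pp1:4 pp2:4 pp3:3 pp4:1 pp5:1
Op 7: write(P0, v0, 176). refcount(pp0)=3>1 -> COPY to pp6. 7 ppages; refcounts: pp0:2 pp1:4 pp2:4 pp3:3 pp4:1 pp5:1 pp6:1
Op 8: read(P3, v2) -> 15. No state change.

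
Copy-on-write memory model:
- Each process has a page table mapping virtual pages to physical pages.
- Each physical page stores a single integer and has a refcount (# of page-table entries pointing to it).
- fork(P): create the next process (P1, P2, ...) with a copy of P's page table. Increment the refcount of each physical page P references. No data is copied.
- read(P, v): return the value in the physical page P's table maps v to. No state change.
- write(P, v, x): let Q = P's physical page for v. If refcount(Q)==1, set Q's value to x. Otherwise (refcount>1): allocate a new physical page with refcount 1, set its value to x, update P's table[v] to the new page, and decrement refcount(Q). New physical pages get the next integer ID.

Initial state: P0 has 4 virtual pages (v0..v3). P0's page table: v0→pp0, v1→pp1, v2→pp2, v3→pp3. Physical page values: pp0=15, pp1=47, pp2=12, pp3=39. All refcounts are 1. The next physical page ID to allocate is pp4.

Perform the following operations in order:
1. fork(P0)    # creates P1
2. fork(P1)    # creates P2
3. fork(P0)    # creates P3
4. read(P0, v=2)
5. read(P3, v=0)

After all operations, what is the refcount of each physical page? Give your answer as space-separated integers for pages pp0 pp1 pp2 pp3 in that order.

Op 1: fork(P0) -> P1. 4 ppages; refcounts: pp0:2 pp1:2 pp2:2 pp3:2
Op 2: fork(P1) -> P2. 4 ppages; refcounts: pp0:3 pp1:3 pp2:3 pp3:3
Op 3: fork(P0) -> P3. 4 ppages; refcounts: pp0:4 pp1:4 pp2:4 pp3:4
Op 4: read(P0, v2) -> 12. No state change.
Op 5: read(P3, v0) -> 15. No state change.

Answer: 4 4 4 4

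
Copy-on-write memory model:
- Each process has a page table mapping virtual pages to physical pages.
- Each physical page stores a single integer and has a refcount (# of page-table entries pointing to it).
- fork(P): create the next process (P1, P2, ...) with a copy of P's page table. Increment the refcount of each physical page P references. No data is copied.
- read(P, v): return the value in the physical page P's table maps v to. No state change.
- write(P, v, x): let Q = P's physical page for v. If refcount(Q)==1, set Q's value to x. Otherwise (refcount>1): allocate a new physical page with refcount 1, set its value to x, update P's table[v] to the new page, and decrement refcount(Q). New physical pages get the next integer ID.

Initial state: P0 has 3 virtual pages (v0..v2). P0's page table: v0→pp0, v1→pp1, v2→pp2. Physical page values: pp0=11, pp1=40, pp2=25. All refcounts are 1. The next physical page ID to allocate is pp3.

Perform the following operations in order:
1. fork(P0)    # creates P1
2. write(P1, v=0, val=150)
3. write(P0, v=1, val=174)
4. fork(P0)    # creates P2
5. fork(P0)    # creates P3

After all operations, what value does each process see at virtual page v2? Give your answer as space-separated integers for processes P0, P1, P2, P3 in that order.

Op 1: fork(P0) -> P1. 3 ppages; refcounts: pp0:2 pp1:2 pp2:2
Op 2: write(P1, v0, 150). refcount(pp0)=2>1 -> COPY to pp3. 4 ppages; refcounts: pp0:1 pp1:2 pp2:2 pp3:1
Op 3: write(P0, v1, 174). refcount(pp1)=2>1 -> COPY to pp4. 5 ppages; refcounts: pp0:1 pp1:1 pp2:2 pp3:1 pp4:1
Op 4: fork(P0) -> P2. 5 ppages; refcounts: pp0:2 pp1:1 pp2:3 pp3:1 pp4:2
Op 5: fork(P0) -> P3. 5 ppages; refcounts: pp0:3 pp1:1 pp2:4 pp3:1 pp4:3
P0: v2 -> pp2 = 25
P1: v2 -> pp2 = 25
P2: v2 -> pp2 = 25
P3: v2 -> pp2 = 25

Answer: 25 25 25 25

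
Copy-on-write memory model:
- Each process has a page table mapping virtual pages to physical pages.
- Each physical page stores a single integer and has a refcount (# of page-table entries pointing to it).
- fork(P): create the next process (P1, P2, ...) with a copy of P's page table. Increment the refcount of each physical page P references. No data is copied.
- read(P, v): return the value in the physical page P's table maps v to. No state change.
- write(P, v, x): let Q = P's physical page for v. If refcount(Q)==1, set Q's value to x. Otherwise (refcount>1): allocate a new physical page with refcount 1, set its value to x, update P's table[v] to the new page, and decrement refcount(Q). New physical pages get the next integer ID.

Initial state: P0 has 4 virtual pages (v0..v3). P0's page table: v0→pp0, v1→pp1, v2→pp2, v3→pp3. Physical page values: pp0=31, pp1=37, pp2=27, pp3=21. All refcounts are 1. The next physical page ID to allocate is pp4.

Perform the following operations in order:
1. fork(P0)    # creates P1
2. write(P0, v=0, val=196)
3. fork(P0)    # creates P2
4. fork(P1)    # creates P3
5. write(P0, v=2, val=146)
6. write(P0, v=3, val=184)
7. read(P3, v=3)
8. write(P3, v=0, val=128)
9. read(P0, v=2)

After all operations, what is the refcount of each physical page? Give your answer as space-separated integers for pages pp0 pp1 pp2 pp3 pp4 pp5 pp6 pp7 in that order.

Op 1: fork(P0) -> P1. 4 ppages; refcounts: pp0:2 pp1:2 pp2:2 pp3:2
Op 2: write(P0, v0, 196). refcount(pp0)=2>1 -> COPY to pp4. 5 ppages; refcounts: pp0:1 pp1:2 pp2:2 pp3:2 pp4:1
Op 3: fork(P0) -> P2. 5 ppages; refcounts: pp0:1 pp1:3 pp2:3 pp3:3 pp4:2
Op 4: fork(P1) -> P3. 5 ppages; refcounts: pp0:2 pp1:4 pp2:4 pp3:4 pp4:2
Op 5: write(P0, v2, 146). refcount(pp2)=4>1 -> COPY to pp5. 6 ppages; refcounts: pp0:2 pp1:4 pp2:3 pp3:4 pp4:2 pp5:1
Op 6: write(P0, v3, 184). refcount(pp3)=4>1 -> COPY to pp6. 7 ppages; refcounts: pp0:2 pp1:4 pp2:3 pp3:3 pp4:2 pp5:1 pp6:1
Op 7: read(P3, v3) -> 21. No state change.
Op 8: write(P3, v0, 128). refcount(pp0)=2>1 -> COPY to pp7. 8 ppages; refcounts: pp0:1 pp1:4 pp2:3 pp3:3 pp4:2 pp5:1 pp6:1 pp7:1
Op 9: read(P0, v2) -> 146. No state change.

Answer: 1 4 3 3 2 1 1 1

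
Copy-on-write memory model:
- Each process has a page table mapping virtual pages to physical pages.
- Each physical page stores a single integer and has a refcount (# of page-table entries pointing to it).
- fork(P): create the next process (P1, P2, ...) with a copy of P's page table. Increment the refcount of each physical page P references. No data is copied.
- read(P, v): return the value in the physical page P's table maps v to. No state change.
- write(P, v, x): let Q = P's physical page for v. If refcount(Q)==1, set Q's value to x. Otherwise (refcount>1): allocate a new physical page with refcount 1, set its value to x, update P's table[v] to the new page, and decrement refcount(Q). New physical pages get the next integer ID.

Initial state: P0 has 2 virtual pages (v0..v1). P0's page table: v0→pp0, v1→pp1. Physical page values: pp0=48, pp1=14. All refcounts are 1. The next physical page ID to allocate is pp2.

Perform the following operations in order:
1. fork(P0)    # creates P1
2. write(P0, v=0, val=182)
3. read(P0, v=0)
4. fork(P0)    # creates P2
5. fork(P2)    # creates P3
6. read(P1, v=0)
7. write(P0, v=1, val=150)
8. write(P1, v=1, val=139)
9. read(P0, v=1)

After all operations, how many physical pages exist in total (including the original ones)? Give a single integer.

Op 1: fork(P0) -> P1. 2 ppages; refcounts: pp0:2 pp1:2
Op 2: write(P0, v0, 182). refcount(pp0)=2>1 -> COPY to pp2. 3 ppages; refcounts: pp0:1 pp1:2 pp2:1
Op 3: read(P0, v0) -> 182. No state change.
Op 4: fork(P0) -> P2. 3 ppages; refcounts: pp0:1 pp1:3 pp2:2
Op 5: fork(P2) -> P3. 3 ppages; refcounts: pp0:1 pp1:4 pp2:3
Op 6: read(P1, v0) -> 48. No state change.
Op 7: write(P0, v1, 150). refcount(pp1)=4>1 -> COPY to pp3. 4 ppages; refcounts: pp0:1 pp1:3 pp2:3 pp3:1
Op 8: write(P1, v1, 139). refcount(pp1)=3>1 -> COPY to pp4. 5 ppages; refcounts: pp0:1 pp1:2 pp2:3 pp3:1 pp4:1
Op 9: read(P0, v1) -> 150. No state change.

Answer: 5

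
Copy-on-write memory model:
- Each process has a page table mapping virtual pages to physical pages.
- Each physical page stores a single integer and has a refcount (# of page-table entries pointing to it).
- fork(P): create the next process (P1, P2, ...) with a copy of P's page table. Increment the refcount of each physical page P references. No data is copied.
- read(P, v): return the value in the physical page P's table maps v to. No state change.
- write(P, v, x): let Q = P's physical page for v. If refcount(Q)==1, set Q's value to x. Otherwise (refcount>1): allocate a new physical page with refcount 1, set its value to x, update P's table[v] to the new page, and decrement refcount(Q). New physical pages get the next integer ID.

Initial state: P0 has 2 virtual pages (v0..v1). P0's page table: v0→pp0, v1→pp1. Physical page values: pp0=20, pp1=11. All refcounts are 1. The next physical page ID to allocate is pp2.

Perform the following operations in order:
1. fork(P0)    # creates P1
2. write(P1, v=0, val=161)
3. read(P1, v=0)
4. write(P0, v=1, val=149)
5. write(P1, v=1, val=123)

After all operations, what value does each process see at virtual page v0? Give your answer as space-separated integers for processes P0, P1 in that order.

Op 1: fork(P0) -> P1. 2 ppages; refcounts: pp0:2 pp1:2
Op 2: write(P1, v0, 161). refcount(pp0)=2>1 -> COPY to pp2. 3 ppages; refcounts: pp0:1 pp1:2 pp2:1
Op 3: read(P1, v0) -> 161. No state change.
Op 4: write(P0, v1, 149). refcount(pp1)=2>1 -> COPY to pp3. 4 ppages; refcounts: pp0:1 pp1:1 pp2:1 pp3:1
Op 5: write(P1, v1, 123). refcount(pp1)=1 -> write in place. 4 ppages; refcounts: pp0:1 pp1:1 pp2:1 pp3:1
P0: v0 -> pp0 = 20
P1: v0 -> pp2 = 161

Answer: 20 161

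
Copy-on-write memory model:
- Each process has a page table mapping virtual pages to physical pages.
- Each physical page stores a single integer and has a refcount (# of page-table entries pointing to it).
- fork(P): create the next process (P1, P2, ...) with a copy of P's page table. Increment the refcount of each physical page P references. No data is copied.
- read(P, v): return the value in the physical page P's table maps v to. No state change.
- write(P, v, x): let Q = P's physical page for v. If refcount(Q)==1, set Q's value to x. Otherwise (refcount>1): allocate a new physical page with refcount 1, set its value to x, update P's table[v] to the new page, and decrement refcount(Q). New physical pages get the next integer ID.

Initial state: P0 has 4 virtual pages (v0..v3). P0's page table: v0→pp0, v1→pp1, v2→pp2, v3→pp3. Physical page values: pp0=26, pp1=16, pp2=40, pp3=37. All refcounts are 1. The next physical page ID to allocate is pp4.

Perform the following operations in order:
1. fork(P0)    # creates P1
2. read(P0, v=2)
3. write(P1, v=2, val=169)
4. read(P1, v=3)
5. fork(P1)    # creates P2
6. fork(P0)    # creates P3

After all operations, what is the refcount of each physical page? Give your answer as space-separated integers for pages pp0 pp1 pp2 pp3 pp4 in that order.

Answer: 4 4 2 4 2

Derivation:
Op 1: fork(P0) -> P1. 4 ppages; refcounts: pp0:2 pp1:2 pp2:2 pp3:2
Op 2: read(P0, v2) -> 40. No state change.
Op 3: write(P1, v2, 169). refcount(pp2)=2>1 -> COPY to pp4. 5 ppages; refcounts: pp0:2 pp1:2 pp2:1 pp3:2 pp4:1
Op 4: read(P1, v3) -> 37. No state change.
Op 5: fork(P1) -> P2. 5 ppages; refcounts: pp0:3 pp1:3 pp2:1 pp3:3 pp4:2
Op 6: fork(P0) -> P3. 5 ppages; refcounts: pp0:4 pp1:4 pp2:2 pp3:4 pp4:2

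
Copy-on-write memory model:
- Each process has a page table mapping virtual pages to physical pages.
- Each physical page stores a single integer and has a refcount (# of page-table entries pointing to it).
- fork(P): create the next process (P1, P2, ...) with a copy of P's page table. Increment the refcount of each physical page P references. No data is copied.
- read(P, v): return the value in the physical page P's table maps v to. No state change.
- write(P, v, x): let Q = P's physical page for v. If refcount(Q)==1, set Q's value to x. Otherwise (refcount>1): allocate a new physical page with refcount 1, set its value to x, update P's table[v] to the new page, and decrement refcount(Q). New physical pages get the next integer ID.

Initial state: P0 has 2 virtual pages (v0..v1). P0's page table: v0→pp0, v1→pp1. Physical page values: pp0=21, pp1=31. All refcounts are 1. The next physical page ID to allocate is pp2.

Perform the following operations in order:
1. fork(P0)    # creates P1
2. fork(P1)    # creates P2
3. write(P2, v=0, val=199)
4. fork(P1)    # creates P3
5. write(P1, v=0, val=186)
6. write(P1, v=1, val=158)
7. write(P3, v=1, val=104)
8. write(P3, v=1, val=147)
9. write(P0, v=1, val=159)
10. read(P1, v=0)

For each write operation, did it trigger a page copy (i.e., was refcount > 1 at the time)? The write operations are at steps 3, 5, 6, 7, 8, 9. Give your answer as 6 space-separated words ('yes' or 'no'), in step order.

Op 1: fork(P0) -> P1. 2 ppages; refcounts: pp0:2 pp1:2
Op 2: fork(P1) -> P2. 2 ppages; refcounts: pp0:3 pp1:3
Op 3: write(P2, v0, 199). refcount(pp0)=3>1 -> COPY to pp2. 3 ppages; refcounts: pp0:2 pp1:3 pp2:1
Op 4: fork(P1) -> P3. 3 ppages; refcounts: pp0:3 pp1:4 pp2:1
Op 5: write(P1, v0, 186). refcount(pp0)=3>1 -> COPY to pp3. 4 ppages; refcounts: pp0:2 pp1:4 pp2:1 pp3:1
Op 6: write(P1, v1, 158). refcount(pp1)=4>1 -> COPY to pp4. 5 ppages; refcounts: pp0:2 pp1:3 pp2:1 pp3:1 pp4:1
Op 7: write(P3, v1, 104). refcount(pp1)=3>1 -> COPY to pp5. 6 ppages; refcounts: pp0:2 pp1:2 pp2:1 pp3:1 pp4:1 pp5:1
Op 8: write(P3, v1, 147). refcount(pp5)=1 -> write in place. 6 ppages; refcounts: pp0:2 pp1:2 pp2:1 pp3:1 pp4:1 pp5:1
Op 9: write(P0, v1, 159). refcount(pp1)=2>1 -> COPY to pp6. 7 ppages; refcounts: pp0:2 pp1:1 pp2:1 pp3:1 pp4:1 pp5:1 pp6:1
Op 10: read(P1, v0) -> 186. No state change.

yes yes yes yes no yes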